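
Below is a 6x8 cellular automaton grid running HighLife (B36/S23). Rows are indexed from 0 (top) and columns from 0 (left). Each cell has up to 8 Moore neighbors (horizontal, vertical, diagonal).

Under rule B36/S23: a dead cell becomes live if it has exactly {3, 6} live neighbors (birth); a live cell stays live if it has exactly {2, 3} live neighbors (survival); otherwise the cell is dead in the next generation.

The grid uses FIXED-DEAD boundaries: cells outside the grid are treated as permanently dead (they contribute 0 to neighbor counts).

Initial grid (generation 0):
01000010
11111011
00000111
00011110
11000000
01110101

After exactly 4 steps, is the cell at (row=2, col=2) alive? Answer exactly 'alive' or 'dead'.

Simulating step by step:
Generation 0 (given above): 23 live cells
Generation 1: 20 live cells
11010111
11111000
01001000
00001001
11000000
11100000
Generation 2: 15 live cells
10010110
00000010
11001100
11000000
10100000
10100000
Generation 3: 12 live cells
00000110
11000010
11000100
00100000
11100000
00000000
Generation 4: 12 live cells
00000110
11000010
10100000
01100000
01100000
01000000

Cell (2,2) at generation 4: 1 -> alive

Answer: alive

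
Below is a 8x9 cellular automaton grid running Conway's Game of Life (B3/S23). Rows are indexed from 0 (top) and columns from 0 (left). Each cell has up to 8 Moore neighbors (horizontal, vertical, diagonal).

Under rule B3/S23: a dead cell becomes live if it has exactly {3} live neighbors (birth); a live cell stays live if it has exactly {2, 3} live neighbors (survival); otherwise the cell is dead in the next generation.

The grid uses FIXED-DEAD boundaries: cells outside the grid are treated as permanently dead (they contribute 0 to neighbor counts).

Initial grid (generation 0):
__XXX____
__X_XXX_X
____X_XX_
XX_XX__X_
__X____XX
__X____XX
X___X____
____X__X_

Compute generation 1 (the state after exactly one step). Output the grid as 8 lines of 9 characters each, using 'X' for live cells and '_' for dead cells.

Simulating step by step:
Generation 0 (given above): 26 live cells
Generation 1: 21 live cells
(generation 1 grid is the final answer)

Answer: __X_X____
__X___X__
_XX_____X
_XXXXX___
__X___X__
_X_X___XX
___X___XX
_________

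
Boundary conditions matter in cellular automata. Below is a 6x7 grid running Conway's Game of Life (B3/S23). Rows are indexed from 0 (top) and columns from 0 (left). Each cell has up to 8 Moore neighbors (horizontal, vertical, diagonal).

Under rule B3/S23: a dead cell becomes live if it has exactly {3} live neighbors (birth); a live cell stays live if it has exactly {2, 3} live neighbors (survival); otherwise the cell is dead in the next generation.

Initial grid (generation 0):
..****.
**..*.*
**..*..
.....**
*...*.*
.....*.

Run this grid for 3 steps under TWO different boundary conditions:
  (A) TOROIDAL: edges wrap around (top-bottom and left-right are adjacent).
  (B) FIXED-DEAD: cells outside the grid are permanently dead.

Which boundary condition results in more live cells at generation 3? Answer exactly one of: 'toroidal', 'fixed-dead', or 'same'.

Under TOROIDAL boundary, generation 3:
*......
*.*...*
****.*.
**..**.
*.....*
*.**...
Population = 18

Under FIXED-DEAD boundary, generation 3:
.***...
.***...
**.....
...**..
...**.*
.....*.
Population = 14

Comparison: toroidal=18, fixed-dead=14 -> toroidal

Answer: toroidal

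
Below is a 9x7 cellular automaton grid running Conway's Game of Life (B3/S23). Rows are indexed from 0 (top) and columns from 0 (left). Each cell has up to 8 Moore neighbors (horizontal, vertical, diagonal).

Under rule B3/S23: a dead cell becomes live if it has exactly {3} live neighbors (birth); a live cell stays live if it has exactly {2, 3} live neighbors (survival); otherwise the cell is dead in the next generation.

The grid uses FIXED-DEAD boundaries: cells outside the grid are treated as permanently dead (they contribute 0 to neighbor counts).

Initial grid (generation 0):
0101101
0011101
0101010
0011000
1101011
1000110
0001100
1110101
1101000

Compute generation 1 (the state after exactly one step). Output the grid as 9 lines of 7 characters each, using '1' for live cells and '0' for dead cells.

Simulating step by step:
Generation 0 (given above): 31 live cells
Generation 1: 25 live cells
(generation 1 grid is the final answer)

Answer: 0000100
0100001
0100010
1001011
1101011
1110001
1010000
1000110
1001000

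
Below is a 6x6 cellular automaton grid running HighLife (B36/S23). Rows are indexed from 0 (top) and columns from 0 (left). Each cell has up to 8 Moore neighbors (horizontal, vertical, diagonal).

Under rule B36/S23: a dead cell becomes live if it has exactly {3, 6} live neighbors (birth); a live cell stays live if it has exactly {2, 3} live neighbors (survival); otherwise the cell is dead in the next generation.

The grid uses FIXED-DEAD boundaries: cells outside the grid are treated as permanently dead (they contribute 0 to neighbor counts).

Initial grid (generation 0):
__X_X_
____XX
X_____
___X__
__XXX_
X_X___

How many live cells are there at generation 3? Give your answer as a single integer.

Simulating step by step:
Generation 0 (given above): 11 live cells
Generation 1: 15 live cells
___XXX
___XXX
____X_
__XXX_
_XX_X_
_XX___
Generation 2: 13 live cells
___X_X
______
__XX__
_XX_XX
___XX_
_XXX__
Generation 3: 15 live cells
______
__XXX_
_XXXX_
_X_X_X
__X__X
__XXX_
Population at generation 3: 15

Answer: 15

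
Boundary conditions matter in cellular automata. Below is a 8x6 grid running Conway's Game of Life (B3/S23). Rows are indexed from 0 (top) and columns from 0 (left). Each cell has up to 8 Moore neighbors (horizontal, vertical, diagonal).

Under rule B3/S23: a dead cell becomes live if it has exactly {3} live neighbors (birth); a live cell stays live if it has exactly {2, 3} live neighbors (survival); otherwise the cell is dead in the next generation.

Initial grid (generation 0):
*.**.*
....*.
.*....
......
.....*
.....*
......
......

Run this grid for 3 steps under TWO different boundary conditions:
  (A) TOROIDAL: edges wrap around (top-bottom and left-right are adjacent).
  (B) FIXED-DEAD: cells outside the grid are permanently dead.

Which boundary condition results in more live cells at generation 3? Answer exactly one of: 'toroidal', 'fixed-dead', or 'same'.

Answer: toroidal

Derivation:
Under TOROIDAL boundary, generation 3:
***...
....*.
...***
******
......
......
......
......
Population = 13

Under FIXED-DEAD boundary, generation 3:
...*..
..*.*.
..**..
......
......
......
......
......
Population = 5

Comparison: toroidal=13, fixed-dead=5 -> toroidal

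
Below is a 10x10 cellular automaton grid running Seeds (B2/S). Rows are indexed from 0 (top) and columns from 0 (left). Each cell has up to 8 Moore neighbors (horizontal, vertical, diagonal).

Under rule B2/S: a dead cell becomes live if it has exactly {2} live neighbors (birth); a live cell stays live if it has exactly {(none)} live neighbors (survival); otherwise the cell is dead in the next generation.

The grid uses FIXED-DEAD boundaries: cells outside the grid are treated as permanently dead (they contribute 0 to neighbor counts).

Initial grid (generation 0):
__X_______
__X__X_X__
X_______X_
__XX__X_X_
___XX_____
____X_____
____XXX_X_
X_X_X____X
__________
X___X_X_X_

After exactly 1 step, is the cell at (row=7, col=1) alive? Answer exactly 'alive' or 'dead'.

Simulating step by step:
Generation 0 (given above): 25 live cells
Generation 1: 29 live cells
_X_X__X___
___X__X_X_
____XX___X
_X___X___X
_______X__
______XX__
_X_____X_X
_X____XXX_
X___X__XXX
_____X_X__

Cell (7,1) at generation 1: 1 -> alive

Answer: alive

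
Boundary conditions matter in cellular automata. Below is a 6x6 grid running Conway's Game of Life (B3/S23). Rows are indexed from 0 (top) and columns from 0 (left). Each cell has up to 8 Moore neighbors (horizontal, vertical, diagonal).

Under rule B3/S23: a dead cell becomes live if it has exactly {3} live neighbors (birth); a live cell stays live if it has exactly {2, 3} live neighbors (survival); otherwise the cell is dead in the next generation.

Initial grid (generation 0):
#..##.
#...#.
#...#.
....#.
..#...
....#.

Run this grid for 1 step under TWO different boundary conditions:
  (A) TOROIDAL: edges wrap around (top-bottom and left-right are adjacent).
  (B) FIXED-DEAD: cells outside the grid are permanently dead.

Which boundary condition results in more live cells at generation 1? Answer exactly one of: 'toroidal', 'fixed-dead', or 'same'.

Under TOROIDAL boundary, generation 1:
...##.
##..#.
...##.
...#.#
...#..
....##
Population = 12

Under FIXED-DEAD boundary, generation 1:
...##.
##..##
...###
...#..
...#..
......
Population = 11

Comparison: toroidal=12, fixed-dead=11 -> toroidal

Answer: toroidal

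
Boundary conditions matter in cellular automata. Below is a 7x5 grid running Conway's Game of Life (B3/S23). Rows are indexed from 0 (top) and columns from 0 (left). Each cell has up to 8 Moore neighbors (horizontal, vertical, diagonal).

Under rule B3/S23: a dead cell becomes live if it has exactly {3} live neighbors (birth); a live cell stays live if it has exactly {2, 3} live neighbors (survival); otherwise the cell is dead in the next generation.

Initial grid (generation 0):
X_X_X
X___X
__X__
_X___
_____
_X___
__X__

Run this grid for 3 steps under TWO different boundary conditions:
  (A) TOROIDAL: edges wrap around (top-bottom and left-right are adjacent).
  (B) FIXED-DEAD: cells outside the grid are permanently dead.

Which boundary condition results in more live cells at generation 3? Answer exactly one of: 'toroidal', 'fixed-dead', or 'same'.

Under TOROIDAL boundary, generation 3:
_____
X____
X____
X____
_____
_____
_____
Population = 3

Under FIXED-DEAD boundary, generation 3:
_____
_____
_____
_____
_____
_____
_____
Population = 0

Comparison: toroidal=3, fixed-dead=0 -> toroidal

Answer: toroidal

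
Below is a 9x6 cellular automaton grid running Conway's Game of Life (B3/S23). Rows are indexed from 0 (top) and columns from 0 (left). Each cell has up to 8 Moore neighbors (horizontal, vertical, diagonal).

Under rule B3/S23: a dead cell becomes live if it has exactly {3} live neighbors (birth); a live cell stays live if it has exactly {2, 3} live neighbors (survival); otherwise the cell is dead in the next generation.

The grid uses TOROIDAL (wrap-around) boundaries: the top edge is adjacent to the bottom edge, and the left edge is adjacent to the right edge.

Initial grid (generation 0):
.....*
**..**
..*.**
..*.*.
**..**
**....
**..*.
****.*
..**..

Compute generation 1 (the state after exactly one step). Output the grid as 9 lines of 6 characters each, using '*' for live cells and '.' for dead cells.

Answer: .***.*
.*.*..
..*...
..*...
..***.
..*.*.
...**.
.....*
...*.*

Derivation:
Simulating step by step:
Generation 0 (given above): 26 live cells
Generation 1: 18 live cells
(generation 1 grid is the final answer)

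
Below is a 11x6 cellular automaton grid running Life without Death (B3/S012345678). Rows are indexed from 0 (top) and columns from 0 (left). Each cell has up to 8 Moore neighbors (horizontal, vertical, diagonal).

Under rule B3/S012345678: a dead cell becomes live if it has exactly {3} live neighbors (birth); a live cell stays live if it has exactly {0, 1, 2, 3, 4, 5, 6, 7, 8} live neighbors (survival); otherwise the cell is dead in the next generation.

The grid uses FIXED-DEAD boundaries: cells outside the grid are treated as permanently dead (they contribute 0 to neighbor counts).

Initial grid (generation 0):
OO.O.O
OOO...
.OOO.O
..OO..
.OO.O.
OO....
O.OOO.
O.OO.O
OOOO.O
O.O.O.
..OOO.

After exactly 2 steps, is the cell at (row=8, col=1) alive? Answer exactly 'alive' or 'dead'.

Simulating step by step:
Generation 0 (given above): 37 live cells
Generation 1: 43 live cells
OO.O.O
OOO...
OOOOOO
..OO..
OOO.O.
OO..O.
O.OOO.
O.OO.O
OOOO.O
O.O.OO
.OOOO.
Generation 2: 48 live cells
OO.O.O
OOO..O
OOOOOO
..OO.O
OOO.O.
OO..OO
O.OOOO
O.OO.O
OOOO.O
O.O.OO
.OOOOO

Cell (8,1) at generation 2: 1 -> alive

Answer: alive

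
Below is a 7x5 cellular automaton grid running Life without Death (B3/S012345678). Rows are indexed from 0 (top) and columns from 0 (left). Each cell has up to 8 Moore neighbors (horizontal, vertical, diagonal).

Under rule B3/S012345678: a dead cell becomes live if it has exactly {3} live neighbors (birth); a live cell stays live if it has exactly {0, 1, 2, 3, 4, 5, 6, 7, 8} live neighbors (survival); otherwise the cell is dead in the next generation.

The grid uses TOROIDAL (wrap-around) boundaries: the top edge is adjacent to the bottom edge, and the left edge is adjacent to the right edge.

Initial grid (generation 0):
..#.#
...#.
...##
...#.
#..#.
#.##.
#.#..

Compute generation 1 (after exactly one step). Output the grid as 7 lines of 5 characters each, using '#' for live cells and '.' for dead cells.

Answer: .##.#
..##.
..###
..##.
##.#.
#.##.
#.#..

Derivation:
Simulating step by step:
Generation 0 (given above): 13 live cells
Generation 1: 18 live cells
(generation 1 grid is the final answer)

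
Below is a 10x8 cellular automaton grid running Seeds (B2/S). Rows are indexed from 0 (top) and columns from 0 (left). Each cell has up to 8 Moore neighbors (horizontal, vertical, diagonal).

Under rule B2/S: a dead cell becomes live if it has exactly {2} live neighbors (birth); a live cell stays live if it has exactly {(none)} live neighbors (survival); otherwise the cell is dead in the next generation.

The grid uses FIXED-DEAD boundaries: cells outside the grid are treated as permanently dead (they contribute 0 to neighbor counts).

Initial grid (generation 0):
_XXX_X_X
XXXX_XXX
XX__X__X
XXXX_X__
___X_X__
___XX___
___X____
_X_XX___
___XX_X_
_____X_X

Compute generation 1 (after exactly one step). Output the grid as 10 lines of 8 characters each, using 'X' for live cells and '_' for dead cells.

Simulating step by step:
Generation 0 (given above): 34 live cells
Generation 1: 6 live cells
(generation 1 grid is the final answer)

Answer: ________
________
________
________
X_____X_
_____X__
_____X__
________
_______X
___X____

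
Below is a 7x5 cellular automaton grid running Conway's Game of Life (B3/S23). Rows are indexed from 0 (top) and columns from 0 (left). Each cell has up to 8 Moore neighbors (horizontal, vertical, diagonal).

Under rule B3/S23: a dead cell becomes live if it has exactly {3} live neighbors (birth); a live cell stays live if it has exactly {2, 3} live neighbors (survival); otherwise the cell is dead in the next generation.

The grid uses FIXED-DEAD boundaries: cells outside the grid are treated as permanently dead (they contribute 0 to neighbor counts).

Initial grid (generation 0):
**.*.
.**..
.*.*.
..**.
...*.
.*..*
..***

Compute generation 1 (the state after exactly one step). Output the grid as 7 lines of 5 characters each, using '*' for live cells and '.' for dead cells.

Simulating step by step:
Generation 0 (given above): 15 live cells
Generation 1: 13 live cells
(generation 1 grid is the final answer)

Answer: **...
...*.
.*.*.
...**
...**
....*
..***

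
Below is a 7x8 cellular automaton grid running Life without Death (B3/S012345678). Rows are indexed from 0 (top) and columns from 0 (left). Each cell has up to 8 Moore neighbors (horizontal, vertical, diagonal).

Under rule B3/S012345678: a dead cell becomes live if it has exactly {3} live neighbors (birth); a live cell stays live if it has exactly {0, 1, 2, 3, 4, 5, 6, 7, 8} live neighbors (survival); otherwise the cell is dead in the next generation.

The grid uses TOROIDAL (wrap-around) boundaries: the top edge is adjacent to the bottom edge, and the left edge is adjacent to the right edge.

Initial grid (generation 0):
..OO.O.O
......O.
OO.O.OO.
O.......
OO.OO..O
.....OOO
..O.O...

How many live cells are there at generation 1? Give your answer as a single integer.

Simulating step by step:
Generation 0 (given above): 21 live cells
Generation 1: 33 live cells
..OOOOOO
OO.O..O.
OO.O.OO.
O..O.OO.
OO.OOO.O
.OO..OOO
..O.O..O
Population at generation 1: 33

Answer: 33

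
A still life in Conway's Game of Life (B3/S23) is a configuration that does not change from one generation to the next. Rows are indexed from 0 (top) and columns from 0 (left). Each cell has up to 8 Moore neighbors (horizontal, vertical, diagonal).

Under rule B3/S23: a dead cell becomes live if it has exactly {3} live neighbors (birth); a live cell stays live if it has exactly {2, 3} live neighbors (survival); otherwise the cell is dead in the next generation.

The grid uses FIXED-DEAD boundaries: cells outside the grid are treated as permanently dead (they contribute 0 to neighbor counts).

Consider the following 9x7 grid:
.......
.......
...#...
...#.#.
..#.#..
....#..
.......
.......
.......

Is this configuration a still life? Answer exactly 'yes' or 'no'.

Compute generation 1 and compare to generation 0 (given above):
Generation 1:
.......
.......
....#..
..##...
....##.
...#...
.......
.......
.......
Cell (2,3) differs: gen0=1 vs gen1=0 -> NOT a still life.

Answer: no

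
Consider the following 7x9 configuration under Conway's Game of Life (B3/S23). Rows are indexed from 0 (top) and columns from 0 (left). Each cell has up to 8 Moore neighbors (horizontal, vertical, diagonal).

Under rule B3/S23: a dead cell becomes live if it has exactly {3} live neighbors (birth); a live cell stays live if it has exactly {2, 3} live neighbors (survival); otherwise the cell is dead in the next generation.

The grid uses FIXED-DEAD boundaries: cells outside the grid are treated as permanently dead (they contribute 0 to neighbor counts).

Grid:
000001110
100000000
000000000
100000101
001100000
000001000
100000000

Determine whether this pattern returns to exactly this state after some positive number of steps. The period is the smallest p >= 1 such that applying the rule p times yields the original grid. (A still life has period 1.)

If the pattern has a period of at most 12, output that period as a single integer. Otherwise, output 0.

Answer: 0

Derivation:
Simulating and comparing each generation to the original:
Gen 0 (original, given above): 11 live cells
Gen 1: 2 live cells, differs from original
Gen 2: 0 live cells, differs from original
Gen 3: 0 live cells, differs from original
Gen 4: 0 live cells, differs from original
Gen 5: 0 live cells, differs from original
Gen 6: 0 live cells, differs from original
Gen 7: 0 live cells, differs from original
Gen 8: 0 live cells, differs from original
Gen 9: 0 live cells, differs from original
Gen 10: 0 live cells, differs from original
Gen 11: 0 live cells, differs from original
Gen 12: 0 live cells, differs from original
No period found within 12 steps.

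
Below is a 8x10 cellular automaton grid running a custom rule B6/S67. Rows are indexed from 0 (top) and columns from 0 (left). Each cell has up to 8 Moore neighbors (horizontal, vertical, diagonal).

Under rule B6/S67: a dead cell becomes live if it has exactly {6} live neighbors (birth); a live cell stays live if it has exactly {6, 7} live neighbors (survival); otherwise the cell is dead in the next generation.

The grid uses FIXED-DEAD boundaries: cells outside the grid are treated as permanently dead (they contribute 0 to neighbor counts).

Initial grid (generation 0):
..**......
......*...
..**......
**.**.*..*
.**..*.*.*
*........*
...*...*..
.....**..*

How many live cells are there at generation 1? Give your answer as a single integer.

Simulating step by step:
Generation 0 (given above): 23 live cells
Generation 1: 1 live cells
..........
..........
..........
..*.......
..........
..........
..........
..........
Population at generation 1: 1

Answer: 1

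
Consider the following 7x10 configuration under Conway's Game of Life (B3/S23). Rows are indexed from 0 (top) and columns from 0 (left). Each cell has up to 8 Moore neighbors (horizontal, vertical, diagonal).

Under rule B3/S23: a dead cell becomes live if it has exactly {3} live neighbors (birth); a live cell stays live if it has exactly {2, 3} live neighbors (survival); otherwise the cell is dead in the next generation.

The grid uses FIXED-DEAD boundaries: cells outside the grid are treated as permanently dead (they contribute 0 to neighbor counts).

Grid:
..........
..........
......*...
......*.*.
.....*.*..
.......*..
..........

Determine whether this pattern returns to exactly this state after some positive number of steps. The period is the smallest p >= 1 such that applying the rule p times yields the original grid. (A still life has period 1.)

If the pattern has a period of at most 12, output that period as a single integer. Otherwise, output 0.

Simulating and comparing each generation to the original:
Gen 0 (original, given above): 6 live cells
Gen 1: 6 live cells, differs from original
Gen 2: 6 live cells, MATCHES original -> period = 2

Answer: 2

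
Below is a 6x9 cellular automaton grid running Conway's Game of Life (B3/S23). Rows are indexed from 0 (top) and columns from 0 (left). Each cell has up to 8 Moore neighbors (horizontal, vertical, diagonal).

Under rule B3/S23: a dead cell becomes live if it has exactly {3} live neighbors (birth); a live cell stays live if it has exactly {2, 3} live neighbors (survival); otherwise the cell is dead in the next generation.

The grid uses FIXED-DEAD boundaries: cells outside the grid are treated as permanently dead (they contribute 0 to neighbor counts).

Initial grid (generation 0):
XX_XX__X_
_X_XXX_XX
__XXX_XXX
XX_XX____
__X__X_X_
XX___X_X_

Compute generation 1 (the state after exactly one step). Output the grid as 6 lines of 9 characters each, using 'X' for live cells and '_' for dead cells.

Answer: XX_X_XXXX
XX_______
X_____X_X
_X______X
__XX_X___
_X_______

Derivation:
Simulating step by step:
Generation 0 (given above): 28 live cells
Generation 1: 18 live cells
(generation 1 grid is the final answer)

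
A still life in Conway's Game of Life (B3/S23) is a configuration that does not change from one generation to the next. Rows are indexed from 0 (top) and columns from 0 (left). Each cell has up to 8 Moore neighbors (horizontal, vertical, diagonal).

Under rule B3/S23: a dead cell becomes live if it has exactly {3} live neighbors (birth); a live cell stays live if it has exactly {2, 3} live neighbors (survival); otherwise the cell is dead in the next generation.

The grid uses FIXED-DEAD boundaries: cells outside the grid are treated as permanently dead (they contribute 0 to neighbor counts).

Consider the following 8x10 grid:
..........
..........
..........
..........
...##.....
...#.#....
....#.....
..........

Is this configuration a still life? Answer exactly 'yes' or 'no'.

Compute generation 1 and compare to generation 0 (given above):
Generation 1:
..........
..........
..........
..........
...##.....
...#.#....
....#.....
..........
The grids are IDENTICAL -> still life.

Answer: yes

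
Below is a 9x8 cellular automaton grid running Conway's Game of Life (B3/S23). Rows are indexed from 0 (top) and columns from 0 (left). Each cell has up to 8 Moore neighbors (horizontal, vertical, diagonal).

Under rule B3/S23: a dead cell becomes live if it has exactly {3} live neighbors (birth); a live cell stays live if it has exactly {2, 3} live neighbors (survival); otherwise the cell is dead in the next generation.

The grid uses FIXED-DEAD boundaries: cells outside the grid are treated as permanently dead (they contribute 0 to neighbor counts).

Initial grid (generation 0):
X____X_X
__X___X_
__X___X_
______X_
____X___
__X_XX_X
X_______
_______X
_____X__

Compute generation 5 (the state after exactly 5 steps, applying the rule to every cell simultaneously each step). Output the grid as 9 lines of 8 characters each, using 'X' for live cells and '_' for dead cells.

Answer: ________
______XX
_______X
______XX
_____X__
____X_X_
____XXX_
________
________

Derivation:
Simulating step by step:
Generation 0 (given above): 16 live cells
Generation 1: 16 live cells
______X_
_X___XXX
_____XXX
_____X__
___XX_X_
___XXX__
______X_
________
________
Generation 2: 12 live cells
_____XXX
________
____X__X
_______X
___X__X_
___X__X_
____XX__
________
________
Generation 3: 11 live cells
______X_
_____X_X
________
______XX
______XX
___X__X_
____XX__
________
________
Generation 4: 11 live cells
______X_
______X_
_______X
______XX
_____X__
____X_XX
____XX__
________
________
Generation 5: 11 live cells
(generation 5 grid is the final answer)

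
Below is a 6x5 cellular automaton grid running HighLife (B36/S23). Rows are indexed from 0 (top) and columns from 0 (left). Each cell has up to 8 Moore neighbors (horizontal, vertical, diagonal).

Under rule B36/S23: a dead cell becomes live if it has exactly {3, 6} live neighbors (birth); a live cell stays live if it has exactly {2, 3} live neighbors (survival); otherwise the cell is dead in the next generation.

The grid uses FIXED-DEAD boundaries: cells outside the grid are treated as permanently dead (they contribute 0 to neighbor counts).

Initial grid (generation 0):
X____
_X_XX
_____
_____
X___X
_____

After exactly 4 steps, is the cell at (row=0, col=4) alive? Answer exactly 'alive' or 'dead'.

Simulating step by step:
Generation 0 (given above): 6 live cells
Generation 1: 0 live cells
_____
_____
_____
_____
_____
_____
Generation 2: 0 live cells
_____
_____
_____
_____
_____
_____
Generation 3: 0 live cells
_____
_____
_____
_____
_____
_____
Generation 4: 0 live cells
_____
_____
_____
_____
_____
_____

Cell (0,4) at generation 4: 0 -> dead

Answer: dead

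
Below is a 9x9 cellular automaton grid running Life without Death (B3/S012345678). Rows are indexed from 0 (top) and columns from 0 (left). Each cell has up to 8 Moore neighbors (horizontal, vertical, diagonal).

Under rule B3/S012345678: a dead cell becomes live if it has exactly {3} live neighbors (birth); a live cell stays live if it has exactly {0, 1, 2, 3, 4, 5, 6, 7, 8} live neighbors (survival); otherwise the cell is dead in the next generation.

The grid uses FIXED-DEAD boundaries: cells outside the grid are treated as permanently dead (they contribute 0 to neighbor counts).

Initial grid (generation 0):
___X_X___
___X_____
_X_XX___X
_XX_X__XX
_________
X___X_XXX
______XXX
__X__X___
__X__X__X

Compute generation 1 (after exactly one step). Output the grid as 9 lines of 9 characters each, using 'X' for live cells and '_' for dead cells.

Simulating step by step:
Generation 0 (given above): 25 live cells
Generation 1: 33 live cells
(generation 1 grid is the final answer)

Answer: ___XXX___
___X_____
_X_XX__XX
_XX_X__XX
_X_X_XX__
X___XXXXX
______XXX
__X__X__X
__X__X__X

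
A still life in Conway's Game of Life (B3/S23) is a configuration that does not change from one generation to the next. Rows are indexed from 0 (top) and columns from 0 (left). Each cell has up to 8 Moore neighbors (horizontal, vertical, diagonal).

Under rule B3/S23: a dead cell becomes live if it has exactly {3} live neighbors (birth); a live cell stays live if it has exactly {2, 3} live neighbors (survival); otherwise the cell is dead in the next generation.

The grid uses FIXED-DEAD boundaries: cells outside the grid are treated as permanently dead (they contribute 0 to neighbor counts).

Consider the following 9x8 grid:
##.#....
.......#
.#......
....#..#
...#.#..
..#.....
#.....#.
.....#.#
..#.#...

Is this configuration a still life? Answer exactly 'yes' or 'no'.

Compute generation 1 and compare to generation 0 (given above):
Generation 1:
........
###.....
........
....#...
...##...
........
......#.
.....##.
........
Cell (0,0) differs: gen0=1 vs gen1=0 -> NOT a still life.

Answer: no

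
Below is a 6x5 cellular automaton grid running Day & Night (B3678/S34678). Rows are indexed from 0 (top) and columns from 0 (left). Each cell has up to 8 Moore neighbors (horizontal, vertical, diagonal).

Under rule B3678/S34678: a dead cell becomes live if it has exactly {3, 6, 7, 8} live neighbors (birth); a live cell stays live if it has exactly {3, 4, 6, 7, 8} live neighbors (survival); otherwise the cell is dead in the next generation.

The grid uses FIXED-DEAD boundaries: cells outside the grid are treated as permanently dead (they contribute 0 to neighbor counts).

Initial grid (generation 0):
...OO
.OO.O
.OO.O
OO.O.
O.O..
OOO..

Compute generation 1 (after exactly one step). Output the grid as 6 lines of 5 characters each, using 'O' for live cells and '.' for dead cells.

Answer: ..OO.
.OOOO
.....
O..O.
OOOO.
.O...

Derivation:
Simulating step by step:
Generation 0 (given above): 16 live cells
Generation 1: 13 live cells
(generation 1 grid is the final answer)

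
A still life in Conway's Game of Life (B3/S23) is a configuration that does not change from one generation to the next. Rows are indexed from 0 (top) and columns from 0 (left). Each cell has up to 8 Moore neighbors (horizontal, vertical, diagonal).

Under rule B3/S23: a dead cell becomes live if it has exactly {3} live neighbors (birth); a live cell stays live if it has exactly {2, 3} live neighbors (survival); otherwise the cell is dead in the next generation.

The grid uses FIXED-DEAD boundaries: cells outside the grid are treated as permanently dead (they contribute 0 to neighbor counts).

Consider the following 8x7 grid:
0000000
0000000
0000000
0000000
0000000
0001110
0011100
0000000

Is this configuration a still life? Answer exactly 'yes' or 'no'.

Answer: no

Derivation:
Compute generation 1 and compare to generation 0 (given above):
Generation 1:
0000000
0000000
0000000
0000000
0000100
0010010
0010010
0001000
Cell (4,4) differs: gen0=0 vs gen1=1 -> NOT a still life.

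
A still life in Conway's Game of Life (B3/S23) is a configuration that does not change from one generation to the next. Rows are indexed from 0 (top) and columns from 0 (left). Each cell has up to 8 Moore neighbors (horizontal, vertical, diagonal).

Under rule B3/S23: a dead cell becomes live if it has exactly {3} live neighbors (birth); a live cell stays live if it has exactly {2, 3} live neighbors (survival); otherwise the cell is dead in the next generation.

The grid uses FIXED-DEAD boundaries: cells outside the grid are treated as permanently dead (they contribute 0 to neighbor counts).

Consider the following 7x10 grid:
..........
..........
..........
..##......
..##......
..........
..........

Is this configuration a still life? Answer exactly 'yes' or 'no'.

Compute generation 1 and compare to generation 0 (given above):
Generation 1:
..........
..........
..........
..##......
..##......
..........
..........
The grids are IDENTICAL -> still life.

Answer: yes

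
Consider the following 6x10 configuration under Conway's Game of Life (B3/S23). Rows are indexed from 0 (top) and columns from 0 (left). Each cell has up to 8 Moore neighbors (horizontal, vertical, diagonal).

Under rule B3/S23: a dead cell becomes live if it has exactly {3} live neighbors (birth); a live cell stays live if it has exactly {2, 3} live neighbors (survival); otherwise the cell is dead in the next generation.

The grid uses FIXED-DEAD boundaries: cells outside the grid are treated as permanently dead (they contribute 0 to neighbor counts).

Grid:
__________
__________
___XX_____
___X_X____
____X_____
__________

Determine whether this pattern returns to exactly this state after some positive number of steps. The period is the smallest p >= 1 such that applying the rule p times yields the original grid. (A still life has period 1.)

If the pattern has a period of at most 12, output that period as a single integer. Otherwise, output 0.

Answer: 1

Derivation:
Simulating and comparing each generation to the original:
Gen 0 (original, given above): 5 live cells
Gen 1: 5 live cells, MATCHES original -> period = 1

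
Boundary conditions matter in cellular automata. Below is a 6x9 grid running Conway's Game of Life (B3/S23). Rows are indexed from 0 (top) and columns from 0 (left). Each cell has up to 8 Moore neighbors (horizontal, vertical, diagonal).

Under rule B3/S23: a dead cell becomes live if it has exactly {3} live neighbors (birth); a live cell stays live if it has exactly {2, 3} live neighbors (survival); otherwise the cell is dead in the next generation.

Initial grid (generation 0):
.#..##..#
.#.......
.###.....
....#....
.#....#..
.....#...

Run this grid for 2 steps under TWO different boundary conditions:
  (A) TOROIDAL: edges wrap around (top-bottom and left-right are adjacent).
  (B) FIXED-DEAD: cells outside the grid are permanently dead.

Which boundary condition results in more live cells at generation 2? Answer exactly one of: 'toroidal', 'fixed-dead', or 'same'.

Answer: toroidal

Derivation:
Under TOROIDAL boundary, generation 2:
##....#..
##...#...
##.......
.#.##....
.....##..
......#..
Population = 14

Under FIXED-DEAD boundary, generation 2:
.........
##.##....
.........
.#.##....
.........
.........
Population = 7

Comparison: toroidal=14, fixed-dead=7 -> toroidal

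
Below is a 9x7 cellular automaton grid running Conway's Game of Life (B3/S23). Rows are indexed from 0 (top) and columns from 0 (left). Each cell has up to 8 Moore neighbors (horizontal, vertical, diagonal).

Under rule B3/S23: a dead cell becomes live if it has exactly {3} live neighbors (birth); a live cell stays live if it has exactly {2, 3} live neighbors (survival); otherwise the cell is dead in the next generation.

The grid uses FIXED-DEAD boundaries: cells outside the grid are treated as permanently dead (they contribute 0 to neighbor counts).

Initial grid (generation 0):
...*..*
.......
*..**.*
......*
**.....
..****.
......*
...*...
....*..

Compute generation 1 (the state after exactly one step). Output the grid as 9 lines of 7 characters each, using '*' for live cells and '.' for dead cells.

Answer: .......
...***.
.....*.
**...*.
.*****.
.*****.
..*..*.
.......
.......

Derivation:
Simulating step by step:
Generation 0 (given above): 16 live cells
Generation 1: 19 live cells
(generation 1 grid is the final answer)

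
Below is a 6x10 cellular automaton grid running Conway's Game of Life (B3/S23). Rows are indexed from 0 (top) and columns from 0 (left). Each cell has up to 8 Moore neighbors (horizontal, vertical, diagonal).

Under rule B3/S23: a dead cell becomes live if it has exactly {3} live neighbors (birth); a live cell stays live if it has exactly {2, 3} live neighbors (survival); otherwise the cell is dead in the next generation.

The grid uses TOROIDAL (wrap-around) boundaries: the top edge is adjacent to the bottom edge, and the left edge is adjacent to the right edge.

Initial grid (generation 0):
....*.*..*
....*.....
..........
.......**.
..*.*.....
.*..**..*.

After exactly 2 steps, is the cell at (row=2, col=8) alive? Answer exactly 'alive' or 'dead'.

Simulating step by step:
Generation 0 (given above): 12 live cells
Generation 1: 9 live cells
...**.....
.....*....
..........
..........
...***.**.
....*.....
Generation 2: 8 live cells
...***....
....*.....
..........
....*.....
...***....
..........

Cell (2,8) at generation 2: 0 -> dead

Answer: dead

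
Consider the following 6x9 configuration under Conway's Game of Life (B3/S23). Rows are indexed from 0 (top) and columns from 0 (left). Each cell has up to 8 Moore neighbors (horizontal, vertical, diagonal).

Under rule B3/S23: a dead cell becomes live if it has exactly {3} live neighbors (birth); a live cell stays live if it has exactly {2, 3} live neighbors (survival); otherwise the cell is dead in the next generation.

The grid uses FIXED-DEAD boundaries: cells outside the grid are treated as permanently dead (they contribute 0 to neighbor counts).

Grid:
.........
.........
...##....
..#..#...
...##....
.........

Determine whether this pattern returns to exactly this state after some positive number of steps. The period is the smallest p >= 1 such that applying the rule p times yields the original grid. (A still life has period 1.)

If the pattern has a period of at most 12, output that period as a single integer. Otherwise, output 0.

Answer: 1

Derivation:
Simulating and comparing each generation to the original:
Gen 0 (original, given above): 6 live cells
Gen 1: 6 live cells, MATCHES original -> period = 1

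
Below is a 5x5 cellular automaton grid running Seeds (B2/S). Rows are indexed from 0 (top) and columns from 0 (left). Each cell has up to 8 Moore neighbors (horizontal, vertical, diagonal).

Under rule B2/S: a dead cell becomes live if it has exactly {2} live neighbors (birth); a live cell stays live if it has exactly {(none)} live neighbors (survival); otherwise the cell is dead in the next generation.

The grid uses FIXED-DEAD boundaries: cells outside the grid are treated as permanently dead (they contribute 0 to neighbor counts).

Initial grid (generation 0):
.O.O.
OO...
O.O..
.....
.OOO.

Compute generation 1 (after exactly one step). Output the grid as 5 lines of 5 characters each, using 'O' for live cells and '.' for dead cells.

Simulating step by step:
Generation 0 (given above): 9 live cells
Generation 1: 2 live cells
(generation 1 grid is the final answer)

Answer: .....
...O.
.....
O....
.....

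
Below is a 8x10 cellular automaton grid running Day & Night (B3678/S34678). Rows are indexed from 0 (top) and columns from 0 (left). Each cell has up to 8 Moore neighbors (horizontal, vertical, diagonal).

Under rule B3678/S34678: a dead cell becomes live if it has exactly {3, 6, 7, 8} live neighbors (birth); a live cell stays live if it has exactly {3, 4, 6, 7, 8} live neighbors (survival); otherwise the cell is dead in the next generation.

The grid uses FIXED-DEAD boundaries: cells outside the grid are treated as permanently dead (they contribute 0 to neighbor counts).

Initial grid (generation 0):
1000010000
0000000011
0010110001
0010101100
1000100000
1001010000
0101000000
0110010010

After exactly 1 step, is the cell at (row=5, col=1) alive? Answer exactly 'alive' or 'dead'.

Answer: alive

Derivation:
Simulating step by step:
Generation 0 (given above): 23 live cells
Generation 1: 15 live cells
0000000000
0000110000
0000011100
0100100000
0100101000
0110000000
1100000000
0010000000

Cell (5,1) at generation 1: 1 -> alive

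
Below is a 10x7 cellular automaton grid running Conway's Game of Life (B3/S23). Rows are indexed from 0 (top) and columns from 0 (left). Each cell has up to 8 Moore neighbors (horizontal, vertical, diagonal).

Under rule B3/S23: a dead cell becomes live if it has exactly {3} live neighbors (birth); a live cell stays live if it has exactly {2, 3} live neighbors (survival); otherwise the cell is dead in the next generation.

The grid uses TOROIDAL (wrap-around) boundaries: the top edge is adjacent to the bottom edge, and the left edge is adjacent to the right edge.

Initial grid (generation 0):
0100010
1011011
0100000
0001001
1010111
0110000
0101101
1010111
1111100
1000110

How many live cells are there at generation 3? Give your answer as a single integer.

Simulating step by step:
Generation 0 (given above): 34 live cells
Generation 1: 27 live cells
0111000
1010111
0101110
0111101
1010111
0000000
0000101
0000000
0010000
1000010
Generation 2: 12 live cells
0011000
1000001
0000000
0000000
1010101
1001100
0000000
0000000
0000000
0001000
Generation 3: 15 live cells
0011000
0000000
0000000
0000000
1100111
1101111
0000000
0000000
0000000
0011000
Population at generation 3: 15

Answer: 15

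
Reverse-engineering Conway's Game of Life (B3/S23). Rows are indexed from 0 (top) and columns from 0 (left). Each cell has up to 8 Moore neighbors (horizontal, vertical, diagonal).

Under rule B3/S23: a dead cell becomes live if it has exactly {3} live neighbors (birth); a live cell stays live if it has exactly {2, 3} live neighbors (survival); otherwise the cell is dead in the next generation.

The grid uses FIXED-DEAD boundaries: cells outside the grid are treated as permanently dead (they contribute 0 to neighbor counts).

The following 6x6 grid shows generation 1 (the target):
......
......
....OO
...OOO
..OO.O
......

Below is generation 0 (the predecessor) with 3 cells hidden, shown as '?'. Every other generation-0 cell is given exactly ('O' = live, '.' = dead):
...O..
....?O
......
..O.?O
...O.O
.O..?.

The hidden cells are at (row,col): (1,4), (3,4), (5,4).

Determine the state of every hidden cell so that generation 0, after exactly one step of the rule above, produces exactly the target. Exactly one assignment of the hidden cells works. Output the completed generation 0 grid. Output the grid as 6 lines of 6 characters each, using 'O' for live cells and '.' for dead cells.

Hidden generation-0 cells (in order): (1,4), (3,4), (5,4).
A hidden cell only influences target cells in its own 3x3 neighborhood. Try each of the 2^3 = 8 assignments, step the completed generation 0 forward once under B3/S23, and compare with the target:
  (1,4)=. (3,4)=. (5,4)=. -> step gives (2,4)='.' but target has 'O' -> reject
  (1,4)=. (3,4)=. (5,4)=O -> step gives (2,4)='.' but target has 'O' -> reject
  (1,4)=. (3,4)=O (5,4)=. -> step reproduces the target at every cell -> ACCEPT
  (1,4)=. (3,4)=O (5,4)=O -> step gives (5,4)='O' but target has '.' -> reject
  (1,4)=O (3,4)=. (5,4)=. -> step gives (0,4)='O' but target has '.' -> reject
  (1,4)=O (3,4)=. (5,4)=O -> step gives (0,4)='O' but target has '.' -> reject
  (1,4)=O (3,4)=O (5,4)=. -> step gives (0,4)='O' but target has '.' -> reject
  (1,4)=O (3,4)=O (5,4)=O -> step gives (0,4)='O' but target has '.' -> reject
Unique solution: (1,4)=dead, (3,4)=live, (5,4)=dead.
Check: live-neighbor counts of every cell in the completed generation 0:
001021
001120
011233
011332
123242
102121
Applying B3/S23 to generation 0 with these counts gives:
......
......
....OO
...OOO
..OO.O
......
which matches the target exactly.

Answer: ...O..
.....O
......
..O.OO
...O.O
.O....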